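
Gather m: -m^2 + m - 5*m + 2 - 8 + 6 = -m^2 - 4*m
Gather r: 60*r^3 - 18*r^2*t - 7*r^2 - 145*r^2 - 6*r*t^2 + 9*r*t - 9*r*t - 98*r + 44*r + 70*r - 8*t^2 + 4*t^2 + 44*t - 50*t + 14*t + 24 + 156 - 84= 60*r^3 + r^2*(-18*t - 152) + r*(16 - 6*t^2) - 4*t^2 + 8*t + 96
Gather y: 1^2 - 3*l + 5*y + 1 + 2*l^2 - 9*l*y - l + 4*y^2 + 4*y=2*l^2 - 4*l + 4*y^2 + y*(9 - 9*l) + 2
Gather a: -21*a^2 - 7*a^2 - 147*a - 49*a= -28*a^2 - 196*a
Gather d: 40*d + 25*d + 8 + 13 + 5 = 65*d + 26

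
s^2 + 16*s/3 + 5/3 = (s + 1/3)*(s + 5)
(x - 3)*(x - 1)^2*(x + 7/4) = x^4 - 13*x^3/4 - 7*x^2/4 + 37*x/4 - 21/4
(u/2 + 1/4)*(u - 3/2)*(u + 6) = u^3/2 + 5*u^2/2 - 27*u/8 - 9/4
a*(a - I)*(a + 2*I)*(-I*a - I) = -I*a^4 + a^3 - I*a^3 + a^2 - 2*I*a^2 - 2*I*a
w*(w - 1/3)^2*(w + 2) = w^4 + 4*w^3/3 - 11*w^2/9 + 2*w/9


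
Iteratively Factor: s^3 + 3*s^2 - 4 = (s - 1)*(s^2 + 4*s + 4) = (s - 1)*(s + 2)*(s + 2)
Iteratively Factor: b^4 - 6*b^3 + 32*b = (b - 4)*(b^3 - 2*b^2 - 8*b) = b*(b - 4)*(b^2 - 2*b - 8) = b*(b - 4)^2*(b + 2)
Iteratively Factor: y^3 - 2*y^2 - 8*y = (y + 2)*(y^2 - 4*y) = (y - 4)*(y + 2)*(y)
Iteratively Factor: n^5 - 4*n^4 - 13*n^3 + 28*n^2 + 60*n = (n - 3)*(n^4 - n^3 - 16*n^2 - 20*n) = (n - 3)*(n + 2)*(n^3 - 3*n^2 - 10*n) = (n - 5)*(n - 3)*(n + 2)*(n^2 + 2*n) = (n - 5)*(n - 3)*(n + 2)^2*(n)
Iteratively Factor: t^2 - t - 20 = (t + 4)*(t - 5)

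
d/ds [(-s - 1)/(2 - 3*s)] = -5/(3*s - 2)^2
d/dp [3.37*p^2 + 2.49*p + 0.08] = 6.74*p + 2.49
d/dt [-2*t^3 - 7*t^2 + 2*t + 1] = -6*t^2 - 14*t + 2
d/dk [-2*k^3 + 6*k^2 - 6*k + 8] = -6*k^2 + 12*k - 6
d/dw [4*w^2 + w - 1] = 8*w + 1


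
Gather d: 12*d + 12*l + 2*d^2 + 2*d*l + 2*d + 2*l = 2*d^2 + d*(2*l + 14) + 14*l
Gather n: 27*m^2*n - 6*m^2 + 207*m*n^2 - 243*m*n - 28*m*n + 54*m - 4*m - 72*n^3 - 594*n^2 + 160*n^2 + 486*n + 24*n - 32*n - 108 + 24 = -6*m^2 + 50*m - 72*n^3 + n^2*(207*m - 434) + n*(27*m^2 - 271*m + 478) - 84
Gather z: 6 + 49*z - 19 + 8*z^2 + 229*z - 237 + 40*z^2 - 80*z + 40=48*z^2 + 198*z - 210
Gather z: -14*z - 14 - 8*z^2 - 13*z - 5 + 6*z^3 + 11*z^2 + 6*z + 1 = 6*z^3 + 3*z^2 - 21*z - 18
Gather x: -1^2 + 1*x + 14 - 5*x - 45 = -4*x - 32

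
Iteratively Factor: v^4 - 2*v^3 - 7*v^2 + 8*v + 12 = (v + 1)*(v^3 - 3*v^2 - 4*v + 12) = (v + 1)*(v + 2)*(v^2 - 5*v + 6) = (v - 3)*(v + 1)*(v + 2)*(v - 2)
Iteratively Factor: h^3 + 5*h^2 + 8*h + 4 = (h + 1)*(h^2 + 4*h + 4) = (h + 1)*(h + 2)*(h + 2)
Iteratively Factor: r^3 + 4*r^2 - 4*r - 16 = (r - 2)*(r^2 + 6*r + 8) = (r - 2)*(r + 2)*(r + 4)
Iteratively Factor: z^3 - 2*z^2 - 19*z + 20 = (z - 1)*(z^2 - z - 20) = (z - 5)*(z - 1)*(z + 4)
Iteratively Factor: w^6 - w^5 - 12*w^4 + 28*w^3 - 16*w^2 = (w)*(w^5 - w^4 - 12*w^3 + 28*w^2 - 16*w) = w*(w - 2)*(w^4 + w^3 - 10*w^2 + 8*w) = w*(w - 2)*(w - 1)*(w^3 + 2*w^2 - 8*w) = w^2*(w - 2)*(w - 1)*(w^2 + 2*w - 8) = w^2*(w - 2)*(w - 1)*(w + 4)*(w - 2)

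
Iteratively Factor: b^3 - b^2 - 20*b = (b)*(b^2 - b - 20) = b*(b + 4)*(b - 5)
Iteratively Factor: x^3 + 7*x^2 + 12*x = (x + 4)*(x^2 + 3*x) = x*(x + 4)*(x + 3)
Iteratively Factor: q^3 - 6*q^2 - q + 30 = (q - 3)*(q^2 - 3*q - 10) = (q - 5)*(q - 3)*(q + 2)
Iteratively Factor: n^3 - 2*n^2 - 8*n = (n)*(n^2 - 2*n - 8) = n*(n - 4)*(n + 2)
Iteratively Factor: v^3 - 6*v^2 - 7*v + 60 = (v + 3)*(v^2 - 9*v + 20) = (v - 4)*(v + 3)*(v - 5)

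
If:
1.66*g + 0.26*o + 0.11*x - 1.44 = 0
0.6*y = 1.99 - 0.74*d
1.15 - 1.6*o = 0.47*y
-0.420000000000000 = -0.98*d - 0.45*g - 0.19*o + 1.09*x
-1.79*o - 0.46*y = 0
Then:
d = -13.16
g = 2.45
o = -5.02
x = -12.08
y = 19.55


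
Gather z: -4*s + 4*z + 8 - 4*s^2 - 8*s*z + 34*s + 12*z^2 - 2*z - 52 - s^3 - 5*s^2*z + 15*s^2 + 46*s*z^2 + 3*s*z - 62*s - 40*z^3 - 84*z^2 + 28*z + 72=-s^3 + 11*s^2 - 32*s - 40*z^3 + z^2*(46*s - 72) + z*(-5*s^2 - 5*s + 30) + 28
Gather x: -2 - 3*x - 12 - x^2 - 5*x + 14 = -x^2 - 8*x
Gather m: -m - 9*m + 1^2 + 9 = 10 - 10*m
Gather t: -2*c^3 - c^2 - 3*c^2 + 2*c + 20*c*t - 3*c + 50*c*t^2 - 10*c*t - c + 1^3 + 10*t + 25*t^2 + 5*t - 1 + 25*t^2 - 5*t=-2*c^3 - 4*c^2 - 2*c + t^2*(50*c + 50) + t*(10*c + 10)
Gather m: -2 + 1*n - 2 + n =2*n - 4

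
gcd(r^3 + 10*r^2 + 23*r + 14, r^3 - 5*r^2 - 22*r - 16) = r^2 + 3*r + 2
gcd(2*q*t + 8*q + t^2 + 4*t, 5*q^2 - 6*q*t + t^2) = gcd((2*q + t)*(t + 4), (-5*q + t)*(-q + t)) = 1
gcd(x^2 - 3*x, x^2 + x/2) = x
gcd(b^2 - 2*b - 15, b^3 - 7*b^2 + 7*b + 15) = b - 5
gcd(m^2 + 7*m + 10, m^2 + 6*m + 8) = m + 2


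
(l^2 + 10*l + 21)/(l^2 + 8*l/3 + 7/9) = 9*(l^2 + 10*l + 21)/(9*l^2 + 24*l + 7)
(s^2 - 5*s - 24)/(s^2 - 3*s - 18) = (s - 8)/(s - 6)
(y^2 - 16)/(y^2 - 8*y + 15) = (y^2 - 16)/(y^2 - 8*y + 15)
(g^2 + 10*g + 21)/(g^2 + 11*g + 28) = (g + 3)/(g + 4)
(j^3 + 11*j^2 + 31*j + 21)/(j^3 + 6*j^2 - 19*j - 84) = (j + 1)/(j - 4)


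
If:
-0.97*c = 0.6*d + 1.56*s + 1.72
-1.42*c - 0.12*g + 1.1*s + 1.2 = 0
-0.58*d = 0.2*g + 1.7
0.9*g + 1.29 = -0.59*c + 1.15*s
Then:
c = 0.55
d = -2.02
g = -2.65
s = -0.67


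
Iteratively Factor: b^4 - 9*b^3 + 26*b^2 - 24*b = (b - 4)*(b^3 - 5*b^2 + 6*b) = b*(b - 4)*(b^2 - 5*b + 6) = b*(b - 4)*(b - 2)*(b - 3)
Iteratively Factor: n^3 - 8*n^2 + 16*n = (n)*(n^2 - 8*n + 16) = n*(n - 4)*(n - 4)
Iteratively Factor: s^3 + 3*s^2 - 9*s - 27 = (s + 3)*(s^2 - 9) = (s + 3)^2*(s - 3)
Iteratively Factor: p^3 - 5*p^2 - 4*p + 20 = (p - 2)*(p^2 - 3*p - 10) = (p - 2)*(p + 2)*(p - 5)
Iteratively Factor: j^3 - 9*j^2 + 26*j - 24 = (j - 2)*(j^2 - 7*j + 12) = (j - 4)*(j - 2)*(j - 3)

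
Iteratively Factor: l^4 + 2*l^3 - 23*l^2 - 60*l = (l)*(l^3 + 2*l^2 - 23*l - 60) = l*(l - 5)*(l^2 + 7*l + 12) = l*(l - 5)*(l + 3)*(l + 4)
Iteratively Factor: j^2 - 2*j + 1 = (j - 1)*(j - 1)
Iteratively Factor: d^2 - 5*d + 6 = (d - 3)*(d - 2)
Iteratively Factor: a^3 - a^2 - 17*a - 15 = (a - 5)*(a^2 + 4*a + 3) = (a - 5)*(a + 1)*(a + 3)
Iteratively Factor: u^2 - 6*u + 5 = (u - 1)*(u - 5)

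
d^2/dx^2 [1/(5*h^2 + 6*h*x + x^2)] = 2*(-5*h^2 - 6*h*x - x^2 + 4*(3*h + x)^2)/(5*h^2 + 6*h*x + x^2)^3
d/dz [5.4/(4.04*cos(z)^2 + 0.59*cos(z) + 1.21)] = (43.632*cos(z) + 3.186)*sin(z)/(4.04*cos(z)^2 + 0.59*cos(z) + 1.21)^2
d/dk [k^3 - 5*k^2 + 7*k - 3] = 3*k^2 - 10*k + 7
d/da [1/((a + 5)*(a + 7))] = 2*(-a - 6)/(a^4 + 24*a^3 + 214*a^2 + 840*a + 1225)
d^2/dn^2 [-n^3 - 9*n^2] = -6*n - 18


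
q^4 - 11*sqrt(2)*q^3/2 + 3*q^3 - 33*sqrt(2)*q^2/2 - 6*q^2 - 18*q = q*(q + 3)*(q - 6*sqrt(2))*(q + sqrt(2)/2)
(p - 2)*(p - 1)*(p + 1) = p^3 - 2*p^2 - p + 2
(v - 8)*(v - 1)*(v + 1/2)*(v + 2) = v^4 - 13*v^3/2 - 27*v^2/2 + 11*v + 8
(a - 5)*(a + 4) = a^2 - a - 20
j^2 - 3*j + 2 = (j - 2)*(j - 1)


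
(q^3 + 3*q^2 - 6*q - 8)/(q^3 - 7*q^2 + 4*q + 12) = (q + 4)/(q - 6)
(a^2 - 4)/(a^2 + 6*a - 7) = (a^2 - 4)/(a^2 + 6*a - 7)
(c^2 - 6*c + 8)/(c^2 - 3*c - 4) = (c - 2)/(c + 1)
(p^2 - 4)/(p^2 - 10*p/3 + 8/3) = 3*(p + 2)/(3*p - 4)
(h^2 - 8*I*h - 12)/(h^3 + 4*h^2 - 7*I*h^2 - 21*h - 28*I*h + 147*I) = (h^2 - 8*I*h - 12)/(h^3 + h^2*(4 - 7*I) + h*(-21 - 28*I) + 147*I)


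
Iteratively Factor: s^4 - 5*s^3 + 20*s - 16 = (s - 4)*(s^3 - s^2 - 4*s + 4) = (s - 4)*(s - 1)*(s^2 - 4) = (s - 4)*(s - 2)*(s - 1)*(s + 2)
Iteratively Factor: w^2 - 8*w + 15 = (w - 3)*(w - 5)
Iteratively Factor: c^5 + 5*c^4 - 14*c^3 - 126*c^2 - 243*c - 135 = (c + 3)*(c^4 + 2*c^3 - 20*c^2 - 66*c - 45) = (c + 3)^2*(c^3 - c^2 - 17*c - 15) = (c - 5)*(c + 3)^2*(c^2 + 4*c + 3) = (c - 5)*(c + 3)^3*(c + 1)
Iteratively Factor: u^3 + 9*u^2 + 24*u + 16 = (u + 4)*(u^2 + 5*u + 4) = (u + 1)*(u + 4)*(u + 4)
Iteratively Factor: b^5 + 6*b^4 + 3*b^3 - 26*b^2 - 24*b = (b + 3)*(b^4 + 3*b^3 - 6*b^2 - 8*b) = (b + 3)*(b + 4)*(b^3 - b^2 - 2*b) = (b + 1)*(b + 3)*(b + 4)*(b^2 - 2*b) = (b - 2)*(b + 1)*(b + 3)*(b + 4)*(b)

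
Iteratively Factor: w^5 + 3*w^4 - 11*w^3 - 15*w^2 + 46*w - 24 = (w + 3)*(w^4 - 11*w^2 + 18*w - 8) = (w - 1)*(w + 3)*(w^3 + w^2 - 10*w + 8) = (w - 1)^2*(w + 3)*(w^2 + 2*w - 8) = (w - 2)*(w - 1)^2*(w + 3)*(w + 4)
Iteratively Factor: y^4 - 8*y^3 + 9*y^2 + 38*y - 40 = (y + 2)*(y^3 - 10*y^2 + 29*y - 20) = (y - 4)*(y + 2)*(y^2 - 6*y + 5) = (y - 5)*(y - 4)*(y + 2)*(y - 1)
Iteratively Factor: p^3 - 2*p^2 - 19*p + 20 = (p + 4)*(p^2 - 6*p + 5) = (p - 1)*(p + 4)*(p - 5)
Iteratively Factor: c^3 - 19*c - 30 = (c + 3)*(c^2 - 3*c - 10) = (c - 5)*(c + 3)*(c + 2)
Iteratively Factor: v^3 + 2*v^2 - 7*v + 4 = (v - 1)*(v^2 + 3*v - 4) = (v - 1)^2*(v + 4)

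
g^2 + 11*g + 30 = (g + 5)*(g + 6)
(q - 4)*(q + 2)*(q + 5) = q^3 + 3*q^2 - 18*q - 40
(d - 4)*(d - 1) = d^2 - 5*d + 4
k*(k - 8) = k^2 - 8*k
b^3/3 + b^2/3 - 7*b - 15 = (b/3 + 1)*(b - 5)*(b + 3)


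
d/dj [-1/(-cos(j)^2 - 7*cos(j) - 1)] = (2*cos(j) + 7)*sin(j)/(cos(j)^2 + 7*cos(j) + 1)^2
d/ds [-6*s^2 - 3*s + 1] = -12*s - 3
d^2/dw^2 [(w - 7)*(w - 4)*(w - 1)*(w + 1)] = 12*w^2 - 66*w + 54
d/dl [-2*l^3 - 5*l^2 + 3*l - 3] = -6*l^2 - 10*l + 3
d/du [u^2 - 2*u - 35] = 2*u - 2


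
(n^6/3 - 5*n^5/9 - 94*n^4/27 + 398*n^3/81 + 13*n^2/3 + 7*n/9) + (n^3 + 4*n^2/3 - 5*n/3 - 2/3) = n^6/3 - 5*n^5/9 - 94*n^4/27 + 479*n^3/81 + 17*n^2/3 - 8*n/9 - 2/3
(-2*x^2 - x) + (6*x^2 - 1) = 4*x^2 - x - 1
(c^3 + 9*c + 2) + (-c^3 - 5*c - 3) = 4*c - 1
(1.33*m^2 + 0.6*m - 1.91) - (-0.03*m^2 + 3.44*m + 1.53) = 1.36*m^2 - 2.84*m - 3.44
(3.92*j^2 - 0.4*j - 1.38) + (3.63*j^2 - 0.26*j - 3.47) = 7.55*j^2 - 0.66*j - 4.85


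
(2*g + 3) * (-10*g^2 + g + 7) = -20*g^3 - 28*g^2 + 17*g + 21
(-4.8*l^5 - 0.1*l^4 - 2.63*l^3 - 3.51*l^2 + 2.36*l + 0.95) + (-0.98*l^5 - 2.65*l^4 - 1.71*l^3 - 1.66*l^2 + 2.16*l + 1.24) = -5.78*l^5 - 2.75*l^4 - 4.34*l^3 - 5.17*l^2 + 4.52*l + 2.19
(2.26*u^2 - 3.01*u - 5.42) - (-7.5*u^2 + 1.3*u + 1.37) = 9.76*u^2 - 4.31*u - 6.79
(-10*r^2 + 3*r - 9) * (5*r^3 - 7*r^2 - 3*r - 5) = -50*r^5 + 85*r^4 - 36*r^3 + 104*r^2 + 12*r + 45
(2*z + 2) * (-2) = -4*z - 4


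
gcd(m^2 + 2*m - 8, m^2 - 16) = m + 4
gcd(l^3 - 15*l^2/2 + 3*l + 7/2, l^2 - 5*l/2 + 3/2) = l - 1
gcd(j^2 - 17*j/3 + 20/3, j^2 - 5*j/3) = j - 5/3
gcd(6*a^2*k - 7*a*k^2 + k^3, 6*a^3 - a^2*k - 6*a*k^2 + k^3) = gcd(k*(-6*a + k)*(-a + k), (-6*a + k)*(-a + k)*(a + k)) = 6*a^2 - 7*a*k + k^2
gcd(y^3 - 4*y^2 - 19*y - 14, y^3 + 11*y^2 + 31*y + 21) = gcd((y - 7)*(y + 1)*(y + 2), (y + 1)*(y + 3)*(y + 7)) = y + 1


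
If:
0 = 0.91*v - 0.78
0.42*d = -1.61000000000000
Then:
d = -3.83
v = 0.86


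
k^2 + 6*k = k*(k + 6)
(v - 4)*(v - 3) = v^2 - 7*v + 12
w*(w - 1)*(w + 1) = w^3 - w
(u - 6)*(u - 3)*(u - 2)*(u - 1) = u^4 - 12*u^3 + 47*u^2 - 72*u + 36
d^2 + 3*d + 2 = (d + 1)*(d + 2)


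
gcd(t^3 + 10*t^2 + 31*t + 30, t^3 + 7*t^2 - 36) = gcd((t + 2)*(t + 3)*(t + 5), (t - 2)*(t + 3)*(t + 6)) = t + 3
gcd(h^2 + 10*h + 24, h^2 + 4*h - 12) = h + 6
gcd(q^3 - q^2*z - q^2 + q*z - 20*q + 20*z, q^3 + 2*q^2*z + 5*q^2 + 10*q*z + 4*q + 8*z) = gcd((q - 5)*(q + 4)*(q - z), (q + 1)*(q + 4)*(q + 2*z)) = q + 4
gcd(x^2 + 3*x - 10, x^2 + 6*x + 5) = x + 5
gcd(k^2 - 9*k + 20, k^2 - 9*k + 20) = k^2 - 9*k + 20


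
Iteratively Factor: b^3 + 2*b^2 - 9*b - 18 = (b + 3)*(b^2 - b - 6) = (b + 2)*(b + 3)*(b - 3)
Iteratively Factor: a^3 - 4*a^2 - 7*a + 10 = (a - 1)*(a^2 - 3*a - 10) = (a - 1)*(a + 2)*(a - 5)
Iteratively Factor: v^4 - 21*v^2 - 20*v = (v)*(v^3 - 21*v - 20) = v*(v + 1)*(v^2 - v - 20) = v*(v + 1)*(v + 4)*(v - 5)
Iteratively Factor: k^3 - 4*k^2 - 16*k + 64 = (k - 4)*(k^2 - 16) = (k - 4)*(k + 4)*(k - 4)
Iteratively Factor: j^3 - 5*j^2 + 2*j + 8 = (j - 2)*(j^2 - 3*j - 4) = (j - 2)*(j + 1)*(j - 4)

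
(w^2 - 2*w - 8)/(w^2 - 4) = (w - 4)/(w - 2)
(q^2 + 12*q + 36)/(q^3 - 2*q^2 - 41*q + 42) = (q + 6)/(q^2 - 8*q + 7)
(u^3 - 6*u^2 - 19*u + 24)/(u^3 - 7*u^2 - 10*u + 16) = (u + 3)/(u + 2)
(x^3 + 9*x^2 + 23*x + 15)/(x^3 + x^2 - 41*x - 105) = (x + 1)/(x - 7)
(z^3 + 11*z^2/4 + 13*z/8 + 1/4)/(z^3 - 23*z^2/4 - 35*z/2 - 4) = (z + 1/2)/(z - 8)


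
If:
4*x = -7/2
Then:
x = -7/8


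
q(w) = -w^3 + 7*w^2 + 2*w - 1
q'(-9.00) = -367.00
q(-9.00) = 1277.00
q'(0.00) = 2.00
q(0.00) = -1.00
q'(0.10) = 3.37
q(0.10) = -0.73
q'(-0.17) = -0.47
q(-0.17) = -1.13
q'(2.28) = 18.32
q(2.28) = 28.10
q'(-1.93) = -36.19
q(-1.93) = 28.40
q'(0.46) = 7.81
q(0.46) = 1.30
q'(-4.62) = -126.71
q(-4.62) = 237.78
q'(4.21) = 7.77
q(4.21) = 56.87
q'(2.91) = 17.34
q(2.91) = 39.45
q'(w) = -3*w^2 + 14*w + 2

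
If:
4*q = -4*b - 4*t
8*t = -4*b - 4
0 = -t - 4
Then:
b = 7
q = -3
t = -4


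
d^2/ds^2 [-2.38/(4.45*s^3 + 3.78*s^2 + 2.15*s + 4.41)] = ((63.546*s + 17.9928)*(4.45*s^3 + 3.78*s^2 + 2.15*s + 4.41) - 2.38*(13.35*s^2 + 7.56*s + 2.15)*(26.7*s^2 + 15.12*s + 4.3))/(4.45*s^3 + 3.78*s^2 + 2.15*s + 4.41)^3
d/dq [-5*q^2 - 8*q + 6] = -10*q - 8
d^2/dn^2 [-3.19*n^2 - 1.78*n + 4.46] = -6.38000000000000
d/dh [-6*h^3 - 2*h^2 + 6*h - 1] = -18*h^2 - 4*h + 6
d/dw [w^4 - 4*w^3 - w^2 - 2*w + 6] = 4*w^3 - 12*w^2 - 2*w - 2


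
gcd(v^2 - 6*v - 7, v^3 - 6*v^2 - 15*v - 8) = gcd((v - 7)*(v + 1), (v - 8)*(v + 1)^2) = v + 1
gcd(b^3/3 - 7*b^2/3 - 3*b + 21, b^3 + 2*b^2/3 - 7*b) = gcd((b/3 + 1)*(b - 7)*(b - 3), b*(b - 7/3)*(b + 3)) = b + 3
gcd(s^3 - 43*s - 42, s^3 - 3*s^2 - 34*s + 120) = s + 6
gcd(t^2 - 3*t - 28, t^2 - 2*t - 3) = 1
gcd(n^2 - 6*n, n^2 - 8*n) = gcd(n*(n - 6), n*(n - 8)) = n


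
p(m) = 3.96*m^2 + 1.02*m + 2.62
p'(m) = 7.92*m + 1.02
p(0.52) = 4.22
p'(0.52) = 5.14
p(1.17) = 9.23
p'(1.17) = 10.29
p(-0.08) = 2.56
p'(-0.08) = 0.39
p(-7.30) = 206.20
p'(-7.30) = -56.80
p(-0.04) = 2.59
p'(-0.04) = 0.70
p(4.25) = 78.48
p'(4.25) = 34.68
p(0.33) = 3.39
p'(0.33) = 3.63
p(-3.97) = 60.98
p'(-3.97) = -30.42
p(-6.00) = 139.06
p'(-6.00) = -46.50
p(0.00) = 2.62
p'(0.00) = 1.02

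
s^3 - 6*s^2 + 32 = (s - 4)^2*(s + 2)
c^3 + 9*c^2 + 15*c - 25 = (c - 1)*(c + 5)^2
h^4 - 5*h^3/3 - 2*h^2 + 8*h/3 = h*(h - 2)*(h - 1)*(h + 4/3)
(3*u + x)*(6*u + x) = 18*u^2 + 9*u*x + x^2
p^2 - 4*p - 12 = (p - 6)*(p + 2)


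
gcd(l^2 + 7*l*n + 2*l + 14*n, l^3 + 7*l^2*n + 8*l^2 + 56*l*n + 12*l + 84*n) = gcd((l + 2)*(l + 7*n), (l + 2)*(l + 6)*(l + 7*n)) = l^2 + 7*l*n + 2*l + 14*n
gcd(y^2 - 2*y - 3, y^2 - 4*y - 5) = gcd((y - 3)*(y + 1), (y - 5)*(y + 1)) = y + 1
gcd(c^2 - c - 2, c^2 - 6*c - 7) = c + 1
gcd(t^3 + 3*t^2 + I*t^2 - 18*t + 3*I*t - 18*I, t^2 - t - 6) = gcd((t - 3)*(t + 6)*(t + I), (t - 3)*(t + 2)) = t - 3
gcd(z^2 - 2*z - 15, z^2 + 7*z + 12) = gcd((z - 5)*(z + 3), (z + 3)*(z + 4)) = z + 3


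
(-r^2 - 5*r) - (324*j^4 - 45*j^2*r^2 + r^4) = -324*j^4 + 45*j^2*r^2 - r^4 - r^2 - 5*r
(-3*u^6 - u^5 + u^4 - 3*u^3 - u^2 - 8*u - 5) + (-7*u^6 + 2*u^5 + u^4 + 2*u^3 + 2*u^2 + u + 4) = -10*u^6 + u^5 + 2*u^4 - u^3 + u^2 - 7*u - 1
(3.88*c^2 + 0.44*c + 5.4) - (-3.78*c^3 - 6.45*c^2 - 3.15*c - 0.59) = 3.78*c^3 + 10.33*c^2 + 3.59*c + 5.99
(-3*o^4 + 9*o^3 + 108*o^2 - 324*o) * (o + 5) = -3*o^5 - 6*o^4 + 153*o^3 + 216*o^2 - 1620*o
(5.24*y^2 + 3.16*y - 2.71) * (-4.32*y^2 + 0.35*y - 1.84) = -22.6368*y^4 - 11.8172*y^3 + 3.1716*y^2 - 6.7629*y + 4.9864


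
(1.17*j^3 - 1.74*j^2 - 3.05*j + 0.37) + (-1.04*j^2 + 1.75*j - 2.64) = 1.17*j^3 - 2.78*j^2 - 1.3*j - 2.27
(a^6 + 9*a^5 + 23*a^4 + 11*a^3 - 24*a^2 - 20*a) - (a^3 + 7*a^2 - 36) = a^6 + 9*a^5 + 23*a^4 + 10*a^3 - 31*a^2 - 20*a + 36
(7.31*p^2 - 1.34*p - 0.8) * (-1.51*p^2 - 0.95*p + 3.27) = -11.0381*p^4 - 4.9211*p^3 + 26.3847*p^2 - 3.6218*p - 2.616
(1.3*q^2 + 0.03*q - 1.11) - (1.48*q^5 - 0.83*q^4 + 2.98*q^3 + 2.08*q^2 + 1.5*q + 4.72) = -1.48*q^5 + 0.83*q^4 - 2.98*q^3 - 0.78*q^2 - 1.47*q - 5.83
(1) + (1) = 2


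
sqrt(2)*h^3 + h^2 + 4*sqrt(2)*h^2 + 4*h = h*(h + 4)*(sqrt(2)*h + 1)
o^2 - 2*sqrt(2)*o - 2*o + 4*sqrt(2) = (o - 2)*(o - 2*sqrt(2))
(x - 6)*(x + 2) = x^2 - 4*x - 12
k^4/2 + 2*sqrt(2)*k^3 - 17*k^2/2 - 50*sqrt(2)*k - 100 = (k/2 + sqrt(2))*(k - 5)*(k + 5)*(k + 2*sqrt(2))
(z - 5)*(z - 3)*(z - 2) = z^3 - 10*z^2 + 31*z - 30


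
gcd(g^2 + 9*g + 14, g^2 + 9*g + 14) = g^2 + 9*g + 14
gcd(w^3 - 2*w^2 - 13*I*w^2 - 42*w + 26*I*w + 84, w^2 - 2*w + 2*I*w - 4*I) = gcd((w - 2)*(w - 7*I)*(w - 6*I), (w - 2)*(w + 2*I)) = w - 2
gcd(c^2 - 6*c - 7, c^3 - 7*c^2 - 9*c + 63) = c - 7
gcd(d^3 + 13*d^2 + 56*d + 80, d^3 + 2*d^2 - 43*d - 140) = d^2 + 9*d + 20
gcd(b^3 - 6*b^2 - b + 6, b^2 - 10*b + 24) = b - 6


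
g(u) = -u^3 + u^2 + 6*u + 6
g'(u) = -3*u^2 + 2*u + 6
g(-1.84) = 4.58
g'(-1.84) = -7.84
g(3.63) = -6.88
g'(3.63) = -26.27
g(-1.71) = 3.66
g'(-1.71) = -6.19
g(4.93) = -59.94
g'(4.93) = -57.05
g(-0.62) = 2.90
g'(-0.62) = 3.61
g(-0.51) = 3.33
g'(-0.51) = 4.20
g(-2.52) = 13.23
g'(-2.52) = -18.09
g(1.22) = 12.99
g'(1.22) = 3.97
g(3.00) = 6.00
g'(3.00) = -15.00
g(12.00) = -1506.00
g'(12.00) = -402.00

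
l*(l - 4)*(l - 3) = l^3 - 7*l^2 + 12*l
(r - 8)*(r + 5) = r^2 - 3*r - 40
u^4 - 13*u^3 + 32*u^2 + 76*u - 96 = (u - 8)*(u - 6)*(u - 1)*(u + 2)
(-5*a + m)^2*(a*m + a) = 25*a^3*m + 25*a^3 - 10*a^2*m^2 - 10*a^2*m + a*m^3 + a*m^2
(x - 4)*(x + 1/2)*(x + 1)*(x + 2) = x^4 - x^3/2 - 21*x^2/2 - 13*x - 4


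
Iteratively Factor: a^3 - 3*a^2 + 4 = (a - 2)*(a^2 - a - 2) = (a - 2)*(a + 1)*(a - 2)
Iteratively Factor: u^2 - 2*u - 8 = (u - 4)*(u + 2)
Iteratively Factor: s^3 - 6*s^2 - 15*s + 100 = (s - 5)*(s^2 - s - 20) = (s - 5)^2*(s + 4)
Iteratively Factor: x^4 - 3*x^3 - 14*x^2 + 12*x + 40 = (x + 2)*(x^3 - 5*x^2 - 4*x + 20) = (x - 2)*(x + 2)*(x^2 - 3*x - 10) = (x - 2)*(x + 2)^2*(x - 5)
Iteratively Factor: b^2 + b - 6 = (b + 3)*(b - 2)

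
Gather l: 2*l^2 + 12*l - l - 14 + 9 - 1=2*l^2 + 11*l - 6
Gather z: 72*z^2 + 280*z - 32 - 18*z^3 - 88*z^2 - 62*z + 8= -18*z^3 - 16*z^2 + 218*z - 24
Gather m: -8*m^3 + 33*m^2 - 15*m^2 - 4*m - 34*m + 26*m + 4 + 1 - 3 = -8*m^3 + 18*m^2 - 12*m + 2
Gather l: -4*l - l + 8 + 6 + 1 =15 - 5*l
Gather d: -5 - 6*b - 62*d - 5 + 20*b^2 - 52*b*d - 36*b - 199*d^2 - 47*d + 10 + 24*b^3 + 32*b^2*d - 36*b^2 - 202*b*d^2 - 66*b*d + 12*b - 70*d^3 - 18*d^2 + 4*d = 24*b^3 - 16*b^2 - 30*b - 70*d^3 + d^2*(-202*b - 217) + d*(32*b^2 - 118*b - 105)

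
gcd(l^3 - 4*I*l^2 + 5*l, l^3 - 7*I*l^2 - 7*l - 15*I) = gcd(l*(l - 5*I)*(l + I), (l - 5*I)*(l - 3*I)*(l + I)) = l^2 - 4*I*l + 5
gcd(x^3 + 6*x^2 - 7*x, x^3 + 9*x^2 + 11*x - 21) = x^2 + 6*x - 7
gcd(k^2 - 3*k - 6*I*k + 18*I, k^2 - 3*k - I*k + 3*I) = k - 3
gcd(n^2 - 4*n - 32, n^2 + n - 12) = n + 4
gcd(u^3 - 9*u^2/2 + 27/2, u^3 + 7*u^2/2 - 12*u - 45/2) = u^2 - 3*u/2 - 9/2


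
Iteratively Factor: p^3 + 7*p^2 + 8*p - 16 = (p + 4)*(p^2 + 3*p - 4) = (p - 1)*(p + 4)*(p + 4)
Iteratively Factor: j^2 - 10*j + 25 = (j - 5)*(j - 5)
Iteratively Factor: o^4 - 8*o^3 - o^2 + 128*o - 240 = (o - 4)*(o^3 - 4*o^2 - 17*o + 60) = (o - 4)*(o + 4)*(o^2 - 8*o + 15) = (o - 5)*(o - 4)*(o + 4)*(o - 3)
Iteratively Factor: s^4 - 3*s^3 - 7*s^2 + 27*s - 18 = (s - 2)*(s^3 - s^2 - 9*s + 9) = (s - 3)*(s - 2)*(s^2 + 2*s - 3) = (s - 3)*(s - 2)*(s - 1)*(s + 3)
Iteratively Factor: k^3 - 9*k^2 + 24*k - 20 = (k - 2)*(k^2 - 7*k + 10) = (k - 5)*(k - 2)*(k - 2)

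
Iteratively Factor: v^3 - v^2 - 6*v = (v - 3)*(v^2 + 2*v) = (v - 3)*(v + 2)*(v)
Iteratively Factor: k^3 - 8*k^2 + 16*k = (k)*(k^2 - 8*k + 16) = k*(k - 4)*(k - 4)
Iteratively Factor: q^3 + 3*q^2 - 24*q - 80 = (q + 4)*(q^2 - q - 20) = (q + 4)^2*(q - 5)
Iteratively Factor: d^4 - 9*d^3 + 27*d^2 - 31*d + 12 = (d - 4)*(d^3 - 5*d^2 + 7*d - 3) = (d - 4)*(d - 1)*(d^2 - 4*d + 3) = (d - 4)*(d - 1)^2*(d - 3)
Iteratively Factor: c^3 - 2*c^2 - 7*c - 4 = (c - 4)*(c^2 + 2*c + 1) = (c - 4)*(c + 1)*(c + 1)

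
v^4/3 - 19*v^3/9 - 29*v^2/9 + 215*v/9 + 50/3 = (v/3 + 1)*(v - 5)^2*(v + 2/3)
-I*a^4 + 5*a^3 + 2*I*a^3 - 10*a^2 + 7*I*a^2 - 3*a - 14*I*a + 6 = (a - 2)*(a + I)*(a + 3*I)*(-I*a + 1)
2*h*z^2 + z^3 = z^2*(2*h + z)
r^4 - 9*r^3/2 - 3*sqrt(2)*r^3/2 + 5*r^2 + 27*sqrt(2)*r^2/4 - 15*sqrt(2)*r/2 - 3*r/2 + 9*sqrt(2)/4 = (r - 3)*(r - 1)*(r - 1/2)*(r - 3*sqrt(2)/2)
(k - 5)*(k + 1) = k^2 - 4*k - 5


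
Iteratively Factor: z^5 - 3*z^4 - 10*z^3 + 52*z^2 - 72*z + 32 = (z - 2)*(z^4 - z^3 - 12*z^2 + 28*z - 16) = (z - 2)^2*(z^3 + z^2 - 10*z + 8) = (z - 2)^2*(z - 1)*(z^2 + 2*z - 8) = (z - 2)^3*(z - 1)*(z + 4)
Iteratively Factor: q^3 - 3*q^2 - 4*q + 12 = (q - 2)*(q^2 - q - 6) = (q - 2)*(q + 2)*(q - 3)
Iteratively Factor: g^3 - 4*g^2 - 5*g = (g)*(g^2 - 4*g - 5) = g*(g + 1)*(g - 5)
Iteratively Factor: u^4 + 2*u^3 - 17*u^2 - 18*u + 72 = (u + 3)*(u^3 - u^2 - 14*u + 24) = (u - 3)*(u + 3)*(u^2 + 2*u - 8) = (u - 3)*(u + 3)*(u + 4)*(u - 2)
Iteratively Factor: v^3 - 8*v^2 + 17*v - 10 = (v - 5)*(v^2 - 3*v + 2) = (v - 5)*(v - 2)*(v - 1)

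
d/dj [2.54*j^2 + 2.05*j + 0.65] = 5.08*j + 2.05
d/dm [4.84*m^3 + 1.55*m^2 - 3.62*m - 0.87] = 14.52*m^2 + 3.1*m - 3.62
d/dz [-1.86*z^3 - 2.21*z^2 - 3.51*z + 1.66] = -5.58*z^2 - 4.42*z - 3.51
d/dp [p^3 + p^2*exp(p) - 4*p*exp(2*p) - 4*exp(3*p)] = p^2*exp(p) + 3*p^2 - 8*p*exp(2*p) + 2*p*exp(p) - 12*exp(3*p) - 4*exp(2*p)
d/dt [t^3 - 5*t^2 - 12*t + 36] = 3*t^2 - 10*t - 12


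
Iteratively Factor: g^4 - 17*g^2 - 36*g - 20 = (g - 5)*(g^3 + 5*g^2 + 8*g + 4) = (g - 5)*(g + 2)*(g^2 + 3*g + 2) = (g - 5)*(g + 2)^2*(g + 1)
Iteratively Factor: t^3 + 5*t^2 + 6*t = (t)*(t^2 + 5*t + 6) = t*(t + 3)*(t + 2)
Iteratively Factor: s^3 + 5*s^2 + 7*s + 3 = (s + 1)*(s^2 + 4*s + 3) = (s + 1)*(s + 3)*(s + 1)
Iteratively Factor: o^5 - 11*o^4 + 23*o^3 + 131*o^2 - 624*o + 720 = (o + 4)*(o^4 - 15*o^3 + 83*o^2 - 201*o + 180) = (o - 5)*(o + 4)*(o^3 - 10*o^2 + 33*o - 36) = (o - 5)*(o - 4)*(o + 4)*(o^2 - 6*o + 9) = (o - 5)*(o - 4)*(o - 3)*(o + 4)*(o - 3)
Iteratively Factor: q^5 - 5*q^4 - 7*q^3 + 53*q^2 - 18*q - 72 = (q - 2)*(q^4 - 3*q^3 - 13*q^2 + 27*q + 36) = (q - 2)*(q + 1)*(q^3 - 4*q^2 - 9*q + 36) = (q - 3)*(q - 2)*(q + 1)*(q^2 - q - 12) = (q - 3)*(q - 2)*(q + 1)*(q + 3)*(q - 4)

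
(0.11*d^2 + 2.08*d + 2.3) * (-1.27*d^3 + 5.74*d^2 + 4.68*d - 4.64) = -0.1397*d^5 - 2.0102*d^4 + 9.533*d^3 + 22.426*d^2 + 1.1128*d - 10.672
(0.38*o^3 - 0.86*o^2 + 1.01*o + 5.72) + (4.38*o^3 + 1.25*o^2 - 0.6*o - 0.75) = 4.76*o^3 + 0.39*o^2 + 0.41*o + 4.97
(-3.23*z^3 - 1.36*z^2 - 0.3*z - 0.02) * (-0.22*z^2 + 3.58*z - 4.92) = 0.7106*z^5 - 11.2642*z^4 + 11.0888*z^3 + 5.6216*z^2 + 1.4044*z + 0.0984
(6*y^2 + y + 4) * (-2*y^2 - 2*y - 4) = -12*y^4 - 14*y^3 - 34*y^2 - 12*y - 16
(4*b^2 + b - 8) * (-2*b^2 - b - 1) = -8*b^4 - 6*b^3 + 11*b^2 + 7*b + 8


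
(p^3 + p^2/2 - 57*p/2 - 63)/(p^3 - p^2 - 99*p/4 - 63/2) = 2*(p + 3)/(2*p + 3)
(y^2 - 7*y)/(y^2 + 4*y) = (y - 7)/(y + 4)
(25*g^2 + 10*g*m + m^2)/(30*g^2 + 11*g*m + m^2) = (5*g + m)/(6*g + m)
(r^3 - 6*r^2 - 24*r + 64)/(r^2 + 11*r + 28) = (r^2 - 10*r + 16)/(r + 7)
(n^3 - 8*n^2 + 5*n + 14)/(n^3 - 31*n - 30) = (n^2 - 9*n + 14)/(n^2 - n - 30)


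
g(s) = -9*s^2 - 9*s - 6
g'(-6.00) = 99.00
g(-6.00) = -276.00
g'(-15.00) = 261.00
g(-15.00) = -1896.00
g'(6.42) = -124.56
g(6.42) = -434.73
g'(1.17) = -30.06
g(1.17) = -28.85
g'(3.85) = -78.30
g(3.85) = -174.05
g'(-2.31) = 32.58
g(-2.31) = -33.23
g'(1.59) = -37.62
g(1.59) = -43.06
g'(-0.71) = 3.78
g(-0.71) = -4.15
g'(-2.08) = 28.44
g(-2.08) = -26.22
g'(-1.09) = 10.62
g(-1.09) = -6.88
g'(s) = -18*s - 9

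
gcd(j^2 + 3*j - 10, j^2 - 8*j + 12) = j - 2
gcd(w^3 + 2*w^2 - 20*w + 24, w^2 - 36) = w + 6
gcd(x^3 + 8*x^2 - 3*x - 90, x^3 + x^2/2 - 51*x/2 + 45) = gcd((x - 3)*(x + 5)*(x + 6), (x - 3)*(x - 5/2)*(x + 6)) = x^2 + 3*x - 18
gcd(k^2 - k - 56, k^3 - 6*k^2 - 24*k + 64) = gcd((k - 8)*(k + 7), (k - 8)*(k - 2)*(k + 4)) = k - 8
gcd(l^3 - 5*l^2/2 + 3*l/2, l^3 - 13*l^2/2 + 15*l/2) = l^2 - 3*l/2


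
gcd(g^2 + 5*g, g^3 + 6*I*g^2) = g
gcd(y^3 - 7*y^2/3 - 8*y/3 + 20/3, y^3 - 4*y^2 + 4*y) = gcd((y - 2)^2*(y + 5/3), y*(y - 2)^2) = y^2 - 4*y + 4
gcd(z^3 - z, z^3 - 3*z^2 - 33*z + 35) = z - 1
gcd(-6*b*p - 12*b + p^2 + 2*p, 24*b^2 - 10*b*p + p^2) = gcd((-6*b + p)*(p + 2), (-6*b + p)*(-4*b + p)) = -6*b + p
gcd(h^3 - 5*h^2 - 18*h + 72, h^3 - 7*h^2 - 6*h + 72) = h - 6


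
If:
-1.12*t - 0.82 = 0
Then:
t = -0.73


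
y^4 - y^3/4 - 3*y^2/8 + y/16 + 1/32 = (y - 1/2)^2*(y + 1/4)*(y + 1/2)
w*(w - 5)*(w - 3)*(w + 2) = w^4 - 6*w^3 - w^2 + 30*w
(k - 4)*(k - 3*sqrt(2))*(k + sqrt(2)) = k^3 - 4*k^2 - 2*sqrt(2)*k^2 - 6*k + 8*sqrt(2)*k + 24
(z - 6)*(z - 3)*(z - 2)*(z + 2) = z^4 - 9*z^3 + 14*z^2 + 36*z - 72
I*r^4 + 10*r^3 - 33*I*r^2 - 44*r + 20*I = (r - 5*I)*(r - 2*I)^2*(I*r + 1)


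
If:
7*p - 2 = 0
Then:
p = 2/7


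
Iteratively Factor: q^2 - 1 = (q + 1)*(q - 1)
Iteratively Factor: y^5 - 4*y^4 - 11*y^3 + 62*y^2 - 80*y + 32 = (y - 2)*(y^4 - 2*y^3 - 15*y^2 + 32*y - 16) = (y - 2)*(y - 1)*(y^3 - y^2 - 16*y + 16) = (y - 4)*(y - 2)*(y - 1)*(y^2 + 3*y - 4) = (y - 4)*(y - 2)*(y - 1)*(y + 4)*(y - 1)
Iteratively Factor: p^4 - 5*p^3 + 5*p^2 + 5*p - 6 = (p - 2)*(p^3 - 3*p^2 - p + 3) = (p - 3)*(p - 2)*(p^2 - 1) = (p - 3)*(p - 2)*(p + 1)*(p - 1)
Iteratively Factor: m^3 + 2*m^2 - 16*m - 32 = (m + 4)*(m^2 - 2*m - 8) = (m + 2)*(m + 4)*(m - 4)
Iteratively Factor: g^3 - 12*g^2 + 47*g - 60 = (g - 4)*(g^2 - 8*g + 15) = (g - 4)*(g - 3)*(g - 5)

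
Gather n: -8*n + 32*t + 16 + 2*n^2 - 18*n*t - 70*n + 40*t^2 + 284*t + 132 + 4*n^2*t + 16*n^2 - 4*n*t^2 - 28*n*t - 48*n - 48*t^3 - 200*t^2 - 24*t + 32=n^2*(4*t + 18) + n*(-4*t^2 - 46*t - 126) - 48*t^3 - 160*t^2 + 292*t + 180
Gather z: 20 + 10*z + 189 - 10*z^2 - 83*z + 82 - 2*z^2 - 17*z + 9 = -12*z^2 - 90*z + 300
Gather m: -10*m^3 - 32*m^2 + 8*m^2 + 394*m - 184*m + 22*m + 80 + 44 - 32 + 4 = -10*m^3 - 24*m^2 + 232*m + 96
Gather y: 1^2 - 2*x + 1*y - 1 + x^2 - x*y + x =x^2 - x + y*(1 - x)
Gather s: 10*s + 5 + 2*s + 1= 12*s + 6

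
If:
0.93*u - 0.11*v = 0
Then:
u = 0.118279569892473*v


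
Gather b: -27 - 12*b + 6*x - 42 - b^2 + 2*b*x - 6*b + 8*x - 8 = -b^2 + b*(2*x - 18) + 14*x - 77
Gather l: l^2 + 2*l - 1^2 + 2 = l^2 + 2*l + 1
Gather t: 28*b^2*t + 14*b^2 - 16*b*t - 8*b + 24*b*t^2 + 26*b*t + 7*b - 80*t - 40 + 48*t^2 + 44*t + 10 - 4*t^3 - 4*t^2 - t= 14*b^2 - b - 4*t^3 + t^2*(24*b + 44) + t*(28*b^2 + 10*b - 37) - 30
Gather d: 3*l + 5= 3*l + 5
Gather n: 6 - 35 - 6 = -35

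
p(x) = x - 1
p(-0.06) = -1.06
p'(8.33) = 1.00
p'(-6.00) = 1.00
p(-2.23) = -3.23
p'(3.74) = 1.00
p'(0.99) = 1.00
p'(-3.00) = 1.00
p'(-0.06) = 1.00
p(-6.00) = -7.00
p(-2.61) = -3.61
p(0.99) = -0.01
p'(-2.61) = 1.00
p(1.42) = 0.42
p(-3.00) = -4.00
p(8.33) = 7.33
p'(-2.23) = 1.00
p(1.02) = 0.02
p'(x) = 1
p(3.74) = 2.74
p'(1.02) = 1.00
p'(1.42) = 1.00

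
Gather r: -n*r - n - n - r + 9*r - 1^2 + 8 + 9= -2*n + r*(8 - n) + 16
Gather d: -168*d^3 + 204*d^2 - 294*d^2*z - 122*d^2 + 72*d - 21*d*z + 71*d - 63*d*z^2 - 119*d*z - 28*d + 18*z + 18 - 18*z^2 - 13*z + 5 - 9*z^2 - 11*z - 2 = -168*d^3 + d^2*(82 - 294*z) + d*(-63*z^2 - 140*z + 115) - 27*z^2 - 6*z + 21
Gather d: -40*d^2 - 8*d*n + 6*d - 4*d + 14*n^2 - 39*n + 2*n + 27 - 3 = -40*d^2 + d*(2 - 8*n) + 14*n^2 - 37*n + 24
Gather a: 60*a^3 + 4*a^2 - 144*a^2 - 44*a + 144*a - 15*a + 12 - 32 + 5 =60*a^3 - 140*a^2 + 85*a - 15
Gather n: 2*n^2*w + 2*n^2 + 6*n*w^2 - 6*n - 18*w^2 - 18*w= n^2*(2*w + 2) + n*(6*w^2 - 6) - 18*w^2 - 18*w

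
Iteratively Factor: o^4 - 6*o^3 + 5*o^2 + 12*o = (o)*(o^3 - 6*o^2 + 5*o + 12) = o*(o - 3)*(o^2 - 3*o - 4) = o*(o - 4)*(o - 3)*(o + 1)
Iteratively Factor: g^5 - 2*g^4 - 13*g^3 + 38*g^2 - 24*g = (g - 3)*(g^4 + g^3 - 10*g^2 + 8*g) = (g - 3)*(g - 2)*(g^3 + 3*g^2 - 4*g) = (g - 3)*(g - 2)*(g - 1)*(g^2 + 4*g) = (g - 3)*(g - 2)*(g - 1)*(g + 4)*(g)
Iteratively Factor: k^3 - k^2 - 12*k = (k + 3)*(k^2 - 4*k) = (k - 4)*(k + 3)*(k)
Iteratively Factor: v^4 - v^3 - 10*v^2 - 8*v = (v + 1)*(v^3 - 2*v^2 - 8*v) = (v + 1)*(v + 2)*(v^2 - 4*v) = (v - 4)*(v + 1)*(v + 2)*(v)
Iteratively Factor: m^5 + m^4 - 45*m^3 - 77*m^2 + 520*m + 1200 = (m - 5)*(m^4 + 6*m^3 - 15*m^2 - 152*m - 240) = (m - 5)^2*(m^3 + 11*m^2 + 40*m + 48) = (m - 5)^2*(m + 4)*(m^2 + 7*m + 12) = (m - 5)^2*(m + 4)^2*(m + 3)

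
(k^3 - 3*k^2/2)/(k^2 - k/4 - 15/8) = 4*k^2/(4*k + 5)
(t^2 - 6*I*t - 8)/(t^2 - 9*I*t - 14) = (t - 4*I)/(t - 7*I)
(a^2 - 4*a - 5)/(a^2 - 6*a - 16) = (-a^2 + 4*a + 5)/(-a^2 + 6*a + 16)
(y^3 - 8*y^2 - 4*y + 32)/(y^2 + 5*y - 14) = (y^2 - 6*y - 16)/(y + 7)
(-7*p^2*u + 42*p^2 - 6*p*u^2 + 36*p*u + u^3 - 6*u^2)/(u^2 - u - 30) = (-7*p^2 - 6*p*u + u^2)/(u + 5)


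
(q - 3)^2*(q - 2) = q^3 - 8*q^2 + 21*q - 18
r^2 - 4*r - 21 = (r - 7)*(r + 3)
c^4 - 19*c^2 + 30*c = c*(c - 3)*(c - 2)*(c + 5)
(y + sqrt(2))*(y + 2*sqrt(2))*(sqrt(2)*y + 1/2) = sqrt(2)*y^3 + 13*y^2/2 + 11*sqrt(2)*y/2 + 2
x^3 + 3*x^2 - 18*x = x*(x - 3)*(x + 6)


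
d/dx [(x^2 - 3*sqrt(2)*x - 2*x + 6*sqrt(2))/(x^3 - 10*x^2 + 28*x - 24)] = (-x^2 + 6*sqrt(2)*x - 24*sqrt(2) + 12)/(x^4 - 16*x^3 + 88*x^2 - 192*x + 144)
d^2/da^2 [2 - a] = 0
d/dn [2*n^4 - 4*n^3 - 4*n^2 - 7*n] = 8*n^3 - 12*n^2 - 8*n - 7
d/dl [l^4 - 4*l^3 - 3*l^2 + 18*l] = 4*l^3 - 12*l^2 - 6*l + 18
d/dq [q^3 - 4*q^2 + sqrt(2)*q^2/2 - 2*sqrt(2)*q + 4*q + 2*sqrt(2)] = 3*q^2 - 8*q + sqrt(2)*q - 2*sqrt(2) + 4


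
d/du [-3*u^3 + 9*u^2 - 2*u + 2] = -9*u^2 + 18*u - 2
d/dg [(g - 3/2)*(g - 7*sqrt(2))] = 2*g - 7*sqrt(2) - 3/2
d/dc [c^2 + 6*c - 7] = 2*c + 6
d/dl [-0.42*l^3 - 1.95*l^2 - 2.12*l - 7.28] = -1.26*l^2 - 3.9*l - 2.12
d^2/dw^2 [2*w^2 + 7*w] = 4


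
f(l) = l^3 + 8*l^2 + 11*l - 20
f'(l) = 3*l^2 + 16*l + 11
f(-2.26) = -15.54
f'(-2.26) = -9.84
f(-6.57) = -30.54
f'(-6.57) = 35.37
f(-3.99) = -0.05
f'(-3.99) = -5.08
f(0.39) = -14.43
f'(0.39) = 17.70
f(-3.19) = -6.14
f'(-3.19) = -9.51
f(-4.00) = 0.00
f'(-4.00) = -5.00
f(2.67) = 85.44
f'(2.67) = 75.11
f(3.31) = 140.32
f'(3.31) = 96.83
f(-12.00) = -728.00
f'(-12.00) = 251.00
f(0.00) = -20.00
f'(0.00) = 11.00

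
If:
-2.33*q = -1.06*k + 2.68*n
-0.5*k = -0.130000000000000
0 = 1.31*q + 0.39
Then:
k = 0.26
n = 0.36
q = -0.30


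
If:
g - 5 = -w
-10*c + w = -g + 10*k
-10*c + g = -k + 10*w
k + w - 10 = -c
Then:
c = -9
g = -9/2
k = 19/2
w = 19/2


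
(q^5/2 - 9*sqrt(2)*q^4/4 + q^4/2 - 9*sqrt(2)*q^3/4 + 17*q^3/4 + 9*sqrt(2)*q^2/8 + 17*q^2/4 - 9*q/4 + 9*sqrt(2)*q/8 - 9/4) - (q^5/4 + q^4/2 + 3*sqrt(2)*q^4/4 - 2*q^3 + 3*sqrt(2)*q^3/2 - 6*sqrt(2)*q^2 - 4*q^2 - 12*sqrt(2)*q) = q^5/4 - 3*sqrt(2)*q^4 - 15*sqrt(2)*q^3/4 + 25*q^3/4 + 33*q^2/4 + 57*sqrt(2)*q^2/8 - 9*q/4 + 105*sqrt(2)*q/8 - 9/4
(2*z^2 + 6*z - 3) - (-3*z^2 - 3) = 5*z^2 + 6*z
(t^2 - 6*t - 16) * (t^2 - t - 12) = t^4 - 7*t^3 - 22*t^2 + 88*t + 192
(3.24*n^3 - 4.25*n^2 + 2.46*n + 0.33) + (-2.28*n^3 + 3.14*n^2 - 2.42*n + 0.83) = 0.96*n^3 - 1.11*n^2 + 0.04*n + 1.16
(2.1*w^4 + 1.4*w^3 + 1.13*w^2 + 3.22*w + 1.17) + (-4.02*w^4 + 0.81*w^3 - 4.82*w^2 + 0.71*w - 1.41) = -1.92*w^4 + 2.21*w^3 - 3.69*w^2 + 3.93*w - 0.24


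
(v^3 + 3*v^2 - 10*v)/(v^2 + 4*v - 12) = v*(v + 5)/(v + 6)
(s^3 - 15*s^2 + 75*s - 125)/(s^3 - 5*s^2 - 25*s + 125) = (s - 5)/(s + 5)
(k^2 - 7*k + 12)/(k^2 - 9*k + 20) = (k - 3)/(k - 5)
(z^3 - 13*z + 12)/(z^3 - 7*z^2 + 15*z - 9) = (z + 4)/(z - 3)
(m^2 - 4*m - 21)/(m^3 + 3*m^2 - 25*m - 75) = (m - 7)/(m^2 - 25)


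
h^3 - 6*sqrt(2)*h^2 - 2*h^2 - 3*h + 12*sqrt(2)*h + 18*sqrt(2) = (h - 3)*(h + 1)*(h - 6*sqrt(2))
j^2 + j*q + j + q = (j + 1)*(j + q)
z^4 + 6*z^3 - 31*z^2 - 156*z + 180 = (z - 5)*(z - 1)*(z + 6)^2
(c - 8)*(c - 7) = c^2 - 15*c + 56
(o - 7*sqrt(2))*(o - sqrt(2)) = o^2 - 8*sqrt(2)*o + 14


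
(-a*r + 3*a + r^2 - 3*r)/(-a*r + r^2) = (r - 3)/r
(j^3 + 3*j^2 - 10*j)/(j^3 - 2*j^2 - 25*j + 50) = j/(j - 5)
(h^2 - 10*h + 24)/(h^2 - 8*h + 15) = (h^2 - 10*h + 24)/(h^2 - 8*h + 15)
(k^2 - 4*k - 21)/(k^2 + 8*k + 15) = (k - 7)/(k + 5)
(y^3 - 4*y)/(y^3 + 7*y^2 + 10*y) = (y - 2)/(y + 5)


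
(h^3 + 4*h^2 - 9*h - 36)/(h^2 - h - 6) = (h^2 + 7*h + 12)/(h + 2)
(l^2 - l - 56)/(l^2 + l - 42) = (l - 8)/(l - 6)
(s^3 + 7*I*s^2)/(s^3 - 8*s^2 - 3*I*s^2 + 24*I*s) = s*(s + 7*I)/(s^2 - 8*s - 3*I*s + 24*I)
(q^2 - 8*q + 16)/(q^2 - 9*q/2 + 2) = 2*(q - 4)/(2*q - 1)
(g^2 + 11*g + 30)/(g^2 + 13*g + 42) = (g + 5)/(g + 7)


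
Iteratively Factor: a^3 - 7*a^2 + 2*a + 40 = (a - 4)*(a^2 - 3*a - 10) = (a - 4)*(a + 2)*(a - 5)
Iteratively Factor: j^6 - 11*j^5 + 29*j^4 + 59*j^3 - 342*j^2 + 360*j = (j - 3)*(j^5 - 8*j^4 + 5*j^3 + 74*j^2 - 120*j) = (j - 5)*(j - 3)*(j^4 - 3*j^3 - 10*j^2 + 24*j) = (j - 5)*(j - 4)*(j - 3)*(j^3 + j^2 - 6*j) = (j - 5)*(j - 4)*(j - 3)*(j - 2)*(j^2 + 3*j) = j*(j - 5)*(j - 4)*(j - 3)*(j - 2)*(j + 3)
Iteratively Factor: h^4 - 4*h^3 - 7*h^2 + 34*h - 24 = (h - 2)*(h^3 - 2*h^2 - 11*h + 12) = (h - 2)*(h + 3)*(h^2 - 5*h + 4) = (h - 2)*(h - 1)*(h + 3)*(h - 4)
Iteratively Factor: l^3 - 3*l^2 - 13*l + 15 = (l - 1)*(l^2 - 2*l - 15) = (l - 1)*(l + 3)*(l - 5)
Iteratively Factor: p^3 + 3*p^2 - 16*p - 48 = (p - 4)*(p^2 + 7*p + 12) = (p - 4)*(p + 4)*(p + 3)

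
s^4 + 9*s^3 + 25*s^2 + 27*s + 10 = (s + 1)^2*(s + 2)*(s + 5)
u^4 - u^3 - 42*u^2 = u^2*(u - 7)*(u + 6)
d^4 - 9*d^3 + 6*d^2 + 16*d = d*(d - 8)*(d - 2)*(d + 1)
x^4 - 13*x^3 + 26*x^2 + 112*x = x*(x - 8)*(x - 7)*(x + 2)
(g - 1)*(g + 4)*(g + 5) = g^3 + 8*g^2 + 11*g - 20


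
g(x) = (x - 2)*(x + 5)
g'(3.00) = 9.00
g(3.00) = 8.00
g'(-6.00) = -9.00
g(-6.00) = 8.00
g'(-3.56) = -4.12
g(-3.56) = -8.01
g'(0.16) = 3.32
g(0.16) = -9.49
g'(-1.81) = -0.62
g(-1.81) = -12.15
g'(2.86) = 8.72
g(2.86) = 6.76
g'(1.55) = 6.10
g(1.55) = -2.95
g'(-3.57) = -4.14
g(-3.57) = -7.97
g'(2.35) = 7.70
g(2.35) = 2.57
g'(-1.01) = 0.98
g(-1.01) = -12.01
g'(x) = 2*x + 3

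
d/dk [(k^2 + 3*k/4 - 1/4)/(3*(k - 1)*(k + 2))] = (k^2 - 14*k - 5)/(12*(k^4 + 2*k^3 - 3*k^2 - 4*k + 4))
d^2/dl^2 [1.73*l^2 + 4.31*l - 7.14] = 3.46000000000000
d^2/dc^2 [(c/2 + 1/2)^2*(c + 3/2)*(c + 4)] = 3*c^2 + 45*c/4 + 9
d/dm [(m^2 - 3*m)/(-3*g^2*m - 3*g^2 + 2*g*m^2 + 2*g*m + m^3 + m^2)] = (-m*(m - 3)*(-3*g^2 + 4*g*m + 2*g + 3*m^2 + 2*m) + (2*m - 3)*(-3*g^2*m - 3*g^2 + 2*g*m^2 + 2*g*m + m^3 + m^2))/(-3*g^2*m - 3*g^2 + 2*g*m^2 + 2*g*m + m^3 + m^2)^2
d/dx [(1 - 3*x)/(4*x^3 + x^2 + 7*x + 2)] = (-12*x^3 - 3*x^2 - 21*x + (3*x - 1)*(12*x^2 + 2*x + 7) - 6)/(4*x^3 + x^2 + 7*x + 2)^2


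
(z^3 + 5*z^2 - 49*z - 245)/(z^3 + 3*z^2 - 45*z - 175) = (z + 7)/(z + 5)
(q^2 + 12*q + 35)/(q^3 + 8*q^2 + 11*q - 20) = (q + 7)/(q^2 + 3*q - 4)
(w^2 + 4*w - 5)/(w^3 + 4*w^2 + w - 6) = (w + 5)/(w^2 + 5*w + 6)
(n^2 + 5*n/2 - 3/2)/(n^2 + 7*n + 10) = (2*n^2 + 5*n - 3)/(2*(n^2 + 7*n + 10))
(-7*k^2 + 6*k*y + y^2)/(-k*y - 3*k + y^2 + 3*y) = (7*k + y)/(y + 3)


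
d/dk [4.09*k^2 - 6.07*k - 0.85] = 8.18*k - 6.07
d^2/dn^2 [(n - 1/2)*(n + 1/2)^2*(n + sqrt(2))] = 12*n^2 + 3*n + 6*sqrt(2)*n - 1/2 + sqrt(2)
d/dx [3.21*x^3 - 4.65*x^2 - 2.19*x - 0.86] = 9.63*x^2 - 9.3*x - 2.19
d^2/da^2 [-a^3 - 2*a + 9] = -6*a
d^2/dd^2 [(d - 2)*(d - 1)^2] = 6*d - 8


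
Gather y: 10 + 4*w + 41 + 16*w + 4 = 20*w + 55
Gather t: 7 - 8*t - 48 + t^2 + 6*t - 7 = t^2 - 2*t - 48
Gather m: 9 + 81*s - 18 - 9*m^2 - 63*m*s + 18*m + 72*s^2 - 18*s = -9*m^2 + m*(18 - 63*s) + 72*s^2 + 63*s - 9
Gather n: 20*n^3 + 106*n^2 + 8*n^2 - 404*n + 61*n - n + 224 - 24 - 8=20*n^3 + 114*n^2 - 344*n + 192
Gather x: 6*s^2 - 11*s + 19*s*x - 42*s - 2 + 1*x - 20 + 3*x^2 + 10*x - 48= 6*s^2 - 53*s + 3*x^2 + x*(19*s + 11) - 70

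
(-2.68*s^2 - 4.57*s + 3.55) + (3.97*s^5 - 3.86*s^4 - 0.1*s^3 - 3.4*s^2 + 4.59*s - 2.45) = 3.97*s^5 - 3.86*s^4 - 0.1*s^3 - 6.08*s^2 + 0.0199999999999996*s + 1.1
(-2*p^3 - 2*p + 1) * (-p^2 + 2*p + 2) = 2*p^5 - 4*p^4 - 2*p^3 - 5*p^2 - 2*p + 2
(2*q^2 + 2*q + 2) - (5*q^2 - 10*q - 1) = -3*q^2 + 12*q + 3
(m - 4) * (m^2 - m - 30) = m^3 - 5*m^2 - 26*m + 120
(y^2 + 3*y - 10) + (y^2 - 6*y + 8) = 2*y^2 - 3*y - 2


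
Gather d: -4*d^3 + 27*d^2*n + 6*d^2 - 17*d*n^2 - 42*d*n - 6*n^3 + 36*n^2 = -4*d^3 + d^2*(27*n + 6) + d*(-17*n^2 - 42*n) - 6*n^3 + 36*n^2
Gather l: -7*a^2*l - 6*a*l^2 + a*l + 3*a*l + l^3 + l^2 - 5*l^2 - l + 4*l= l^3 + l^2*(-6*a - 4) + l*(-7*a^2 + 4*a + 3)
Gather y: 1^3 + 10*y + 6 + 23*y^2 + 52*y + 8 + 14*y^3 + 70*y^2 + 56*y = 14*y^3 + 93*y^2 + 118*y + 15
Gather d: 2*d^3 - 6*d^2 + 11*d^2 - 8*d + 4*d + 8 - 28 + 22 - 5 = 2*d^3 + 5*d^2 - 4*d - 3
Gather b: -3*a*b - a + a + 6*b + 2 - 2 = b*(6 - 3*a)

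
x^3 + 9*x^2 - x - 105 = (x - 3)*(x + 5)*(x + 7)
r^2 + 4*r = r*(r + 4)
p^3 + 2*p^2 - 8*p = p*(p - 2)*(p + 4)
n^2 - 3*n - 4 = (n - 4)*(n + 1)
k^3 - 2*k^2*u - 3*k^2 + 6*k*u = k*(k - 3)*(k - 2*u)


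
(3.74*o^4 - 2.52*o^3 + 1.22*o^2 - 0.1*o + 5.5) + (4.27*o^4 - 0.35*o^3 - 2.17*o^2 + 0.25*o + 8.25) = 8.01*o^4 - 2.87*o^3 - 0.95*o^2 + 0.15*o + 13.75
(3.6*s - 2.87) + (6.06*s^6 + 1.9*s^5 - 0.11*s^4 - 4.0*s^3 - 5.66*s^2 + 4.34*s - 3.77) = 6.06*s^6 + 1.9*s^5 - 0.11*s^4 - 4.0*s^3 - 5.66*s^2 + 7.94*s - 6.64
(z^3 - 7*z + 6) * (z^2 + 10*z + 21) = z^5 + 10*z^4 + 14*z^3 - 64*z^2 - 87*z + 126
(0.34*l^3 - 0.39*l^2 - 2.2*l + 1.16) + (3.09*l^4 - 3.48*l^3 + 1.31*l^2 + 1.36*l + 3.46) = 3.09*l^4 - 3.14*l^3 + 0.92*l^2 - 0.84*l + 4.62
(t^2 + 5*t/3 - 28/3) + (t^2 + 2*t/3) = 2*t^2 + 7*t/3 - 28/3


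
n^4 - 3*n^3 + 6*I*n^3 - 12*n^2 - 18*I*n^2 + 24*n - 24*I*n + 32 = (n - 4)*(n + 1)*(n + 2*I)*(n + 4*I)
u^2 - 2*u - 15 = (u - 5)*(u + 3)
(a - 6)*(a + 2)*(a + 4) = a^3 - 28*a - 48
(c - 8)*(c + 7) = c^2 - c - 56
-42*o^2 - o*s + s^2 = (-7*o + s)*(6*o + s)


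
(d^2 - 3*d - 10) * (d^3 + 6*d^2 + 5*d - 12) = d^5 + 3*d^4 - 23*d^3 - 87*d^2 - 14*d + 120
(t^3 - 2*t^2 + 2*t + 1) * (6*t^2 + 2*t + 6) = 6*t^5 - 10*t^4 + 14*t^3 - 2*t^2 + 14*t + 6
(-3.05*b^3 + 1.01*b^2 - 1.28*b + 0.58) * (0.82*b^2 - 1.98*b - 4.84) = -2.501*b^5 + 6.8672*b^4 + 11.7126*b^3 - 1.8784*b^2 + 5.0468*b - 2.8072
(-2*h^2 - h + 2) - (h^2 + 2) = -3*h^2 - h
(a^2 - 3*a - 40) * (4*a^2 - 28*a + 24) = 4*a^4 - 40*a^3 - 52*a^2 + 1048*a - 960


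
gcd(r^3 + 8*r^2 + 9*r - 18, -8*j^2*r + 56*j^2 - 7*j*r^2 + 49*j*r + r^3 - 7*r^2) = 1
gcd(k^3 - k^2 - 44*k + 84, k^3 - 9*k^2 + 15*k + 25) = 1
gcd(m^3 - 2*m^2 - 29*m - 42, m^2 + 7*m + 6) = 1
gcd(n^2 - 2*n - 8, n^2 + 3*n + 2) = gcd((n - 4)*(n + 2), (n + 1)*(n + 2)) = n + 2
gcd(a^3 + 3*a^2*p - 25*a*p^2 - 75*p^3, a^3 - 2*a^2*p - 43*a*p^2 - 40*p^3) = a + 5*p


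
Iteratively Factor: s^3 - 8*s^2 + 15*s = (s - 5)*(s^2 - 3*s) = s*(s - 5)*(s - 3)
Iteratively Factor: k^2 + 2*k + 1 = (k + 1)*(k + 1)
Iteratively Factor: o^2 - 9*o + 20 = (o - 5)*(o - 4)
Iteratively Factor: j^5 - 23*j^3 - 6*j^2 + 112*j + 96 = (j + 1)*(j^4 - j^3 - 22*j^2 + 16*j + 96) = (j + 1)*(j + 4)*(j^3 - 5*j^2 - 2*j + 24) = (j + 1)*(j + 2)*(j + 4)*(j^2 - 7*j + 12) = (j - 3)*(j + 1)*(j + 2)*(j + 4)*(j - 4)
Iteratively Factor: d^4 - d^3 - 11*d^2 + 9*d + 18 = (d - 3)*(d^3 + 2*d^2 - 5*d - 6) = (d - 3)*(d + 1)*(d^2 + d - 6) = (d - 3)*(d + 1)*(d + 3)*(d - 2)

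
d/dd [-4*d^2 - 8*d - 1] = -8*d - 8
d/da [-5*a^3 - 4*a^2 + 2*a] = -15*a^2 - 8*a + 2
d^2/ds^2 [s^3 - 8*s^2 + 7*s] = 6*s - 16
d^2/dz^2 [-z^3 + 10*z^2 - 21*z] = 20 - 6*z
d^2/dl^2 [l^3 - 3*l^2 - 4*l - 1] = 6*l - 6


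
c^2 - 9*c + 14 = (c - 7)*(c - 2)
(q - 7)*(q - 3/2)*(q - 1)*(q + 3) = q^4 - 13*q^3/2 - 19*q^2/2 + 93*q/2 - 63/2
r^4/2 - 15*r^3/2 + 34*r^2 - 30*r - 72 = (r/2 + 1/2)*(r - 6)^2*(r - 4)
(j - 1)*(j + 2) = j^2 + j - 2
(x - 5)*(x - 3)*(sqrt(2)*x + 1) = sqrt(2)*x^3 - 8*sqrt(2)*x^2 + x^2 - 8*x + 15*sqrt(2)*x + 15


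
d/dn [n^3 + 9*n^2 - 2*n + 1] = 3*n^2 + 18*n - 2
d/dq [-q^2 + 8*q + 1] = 8 - 2*q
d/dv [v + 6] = 1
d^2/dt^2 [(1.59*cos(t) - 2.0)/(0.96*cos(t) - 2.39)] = (1.804896*sin(t)^2 - 4.493439*cos(t) + 1.804896)/(0.884736*cos(t)^3 - 6.607872*cos(t)^2 + 16.450848*cos(t) - 13.651919)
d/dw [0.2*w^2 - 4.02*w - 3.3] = 0.4*w - 4.02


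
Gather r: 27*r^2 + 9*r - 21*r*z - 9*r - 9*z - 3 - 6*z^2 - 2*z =27*r^2 - 21*r*z - 6*z^2 - 11*z - 3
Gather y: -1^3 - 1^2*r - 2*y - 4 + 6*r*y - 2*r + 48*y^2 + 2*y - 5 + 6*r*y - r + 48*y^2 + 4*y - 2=-4*r + 96*y^2 + y*(12*r + 4) - 12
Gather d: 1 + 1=2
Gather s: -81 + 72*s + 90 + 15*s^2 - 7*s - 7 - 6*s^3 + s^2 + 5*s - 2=-6*s^3 + 16*s^2 + 70*s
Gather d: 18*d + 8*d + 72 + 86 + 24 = 26*d + 182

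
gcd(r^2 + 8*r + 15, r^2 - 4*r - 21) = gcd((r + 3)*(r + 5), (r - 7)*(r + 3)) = r + 3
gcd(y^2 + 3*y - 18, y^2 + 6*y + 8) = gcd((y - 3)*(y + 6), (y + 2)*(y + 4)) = 1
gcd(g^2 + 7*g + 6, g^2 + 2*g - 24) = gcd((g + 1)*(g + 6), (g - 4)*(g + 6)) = g + 6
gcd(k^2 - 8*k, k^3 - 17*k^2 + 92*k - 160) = k - 8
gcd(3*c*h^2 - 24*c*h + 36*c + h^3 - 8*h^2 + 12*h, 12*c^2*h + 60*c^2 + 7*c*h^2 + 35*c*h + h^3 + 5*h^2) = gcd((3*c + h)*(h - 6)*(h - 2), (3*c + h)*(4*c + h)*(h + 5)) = 3*c + h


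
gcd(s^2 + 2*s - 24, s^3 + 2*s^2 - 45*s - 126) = s + 6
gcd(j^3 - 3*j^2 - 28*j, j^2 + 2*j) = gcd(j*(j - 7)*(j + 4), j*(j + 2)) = j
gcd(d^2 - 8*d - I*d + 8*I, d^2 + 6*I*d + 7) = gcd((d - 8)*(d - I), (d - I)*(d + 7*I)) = d - I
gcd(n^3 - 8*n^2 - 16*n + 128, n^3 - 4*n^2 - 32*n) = n^2 - 4*n - 32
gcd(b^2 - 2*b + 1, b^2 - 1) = b - 1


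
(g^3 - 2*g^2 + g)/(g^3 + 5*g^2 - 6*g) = (g - 1)/(g + 6)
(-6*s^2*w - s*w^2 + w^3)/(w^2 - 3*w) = (-6*s^2 - s*w + w^2)/(w - 3)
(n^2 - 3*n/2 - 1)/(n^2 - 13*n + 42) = (n^2 - 3*n/2 - 1)/(n^2 - 13*n + 42)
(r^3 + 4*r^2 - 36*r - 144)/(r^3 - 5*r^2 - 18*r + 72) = (r + 6)/(r - 3)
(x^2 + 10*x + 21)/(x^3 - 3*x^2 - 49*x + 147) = (x + 3)/(x^2 - 10*x + 21)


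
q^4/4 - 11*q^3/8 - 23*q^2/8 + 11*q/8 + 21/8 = (q/4 + 1/4)*(q - 7)*(q - 1)*(q + 3/2)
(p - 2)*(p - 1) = p^2 - 3*p + 2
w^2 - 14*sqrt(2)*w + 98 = (w - 7*sqrt(2))^2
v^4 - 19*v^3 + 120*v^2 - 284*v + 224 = (v - 8)*(v - 7)*(v - 2)^2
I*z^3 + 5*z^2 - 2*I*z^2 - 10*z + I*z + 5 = (z - 1)*(z - 5*I)*(I*z - I)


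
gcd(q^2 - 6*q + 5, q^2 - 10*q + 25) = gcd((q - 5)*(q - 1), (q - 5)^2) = q - 5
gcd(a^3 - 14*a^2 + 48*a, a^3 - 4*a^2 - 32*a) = a^2 - 8*a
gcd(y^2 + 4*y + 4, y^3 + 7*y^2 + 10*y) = y + 2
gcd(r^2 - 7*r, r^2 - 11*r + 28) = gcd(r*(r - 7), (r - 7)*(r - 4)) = r - 7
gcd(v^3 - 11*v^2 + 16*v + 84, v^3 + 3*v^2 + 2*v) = v + 2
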